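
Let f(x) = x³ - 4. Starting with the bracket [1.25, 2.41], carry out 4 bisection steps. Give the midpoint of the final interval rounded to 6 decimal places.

1.576250

f(1.250000) = -2.046875, f(2.410000) = 9.997521 (opposite signs)
step 1: m = 1.830000, f(m) = 2.128487 > 0 → root in [1.250000, 1.830000]
step 2: m = 1.540000, f(m) = -0.347736 < 0 → root in [1.540000, 1.830000]
step 3: m = 1.685000, f(m) = 0.784094 > 0 → root in [1.540000, 1.685000]
step 4: m = 1.612500, f(m) = 0.192752 > 0 → root in [1.540000, 1.612500]
Midpoint of [1.540000, 1.612500] = 1.576250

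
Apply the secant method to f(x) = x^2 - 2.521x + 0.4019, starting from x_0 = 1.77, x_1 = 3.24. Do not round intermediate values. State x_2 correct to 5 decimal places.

2.14259

f(x_0) = -0.927370, f(x_1) = 2.731460
x_2 = 3.240000 - (2.731460)·(3.240000 - 1.770000)/(2.731460 - (-0.927370)) = 2.142587; f(x_2) = -0.408882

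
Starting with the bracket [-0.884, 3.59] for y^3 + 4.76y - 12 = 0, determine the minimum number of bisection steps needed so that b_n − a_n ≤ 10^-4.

16

Initial width b − a = 3.59 − -0.884 = 4.474000.
After n steps the width is (b−a)/2^n; need (b−a)/2^n ≤ 10^-4.
So n ≥ log₂(4.474000/10^-4) = log₂(44740.0000) ≈ 15.4493.
Hence n = 16.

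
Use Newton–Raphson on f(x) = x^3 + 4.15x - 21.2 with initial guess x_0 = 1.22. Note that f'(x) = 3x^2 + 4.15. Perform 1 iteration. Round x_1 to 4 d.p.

2.8823

Newton update: x ← x − f(x)/f'(x).
x_0 = 1.220000: f = -14.321152, f' = 8.615200 → x_1 = 1.220000 - (-14.321152)/(8.615200) = 2.882312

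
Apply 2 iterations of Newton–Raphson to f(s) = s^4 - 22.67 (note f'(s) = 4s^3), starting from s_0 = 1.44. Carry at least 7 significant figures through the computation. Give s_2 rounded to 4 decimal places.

s_0 = 1.440000: f = -18.370183, f' = 11.943936 → s_1 = 1.440000 - (-18.370183)/(11.943936) = 2.978034
s_1 = 2.978034: f = 55.983630, f' = 105.645030 → s_2 = 2.978034 - (55.983630)/(105.645030) = 2.448112

2.4481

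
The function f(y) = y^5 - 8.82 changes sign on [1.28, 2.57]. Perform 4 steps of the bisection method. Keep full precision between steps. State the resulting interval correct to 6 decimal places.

f(1.280000) = -5.384026, f(2.570000) = 103.295489 (opposite signs)
step 1: m = 1.925000, f(m) = 17.613439 > 0 → root in [1.280000, 1.925000]
step 2: m = 1.602500, f(m) = 1.747936 > 0 → root in [1.280000, 1.602500]
step 3: m = 1.441250, f(m) = -2.601343 < 0 → root in [1.441250, 1.602500]
step 4: m = 1.521875, f(m) = -0.656152 < 0 → root in [1.521875, 1.602500]

[1.521875, 1.602500]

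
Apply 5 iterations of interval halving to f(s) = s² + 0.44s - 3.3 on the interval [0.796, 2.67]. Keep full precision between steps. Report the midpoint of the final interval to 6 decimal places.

1.586594

f(0.796000) = -2.316144, f(2.670000) = 5.003700 (opposite signs)
step 1: m = 1.733000, f(m) = 0.465809 > 0 → root in [0.796000, 1.733000]
step 2: m = 1.264500, f(m) = -1.144660 < 0 → root in [1.264500, 1.733000]
step 3: m = 1.498750, f(m) = -0.394298 < 0 → root in [1.498750, 1.733000]
step 4: m = 1.615875, f(m) = 0.022037 > 0 → root in [1.498750, 1.615875]
step 5: m = 1.557313, f(m) = -0.189560 < 0 → root in [1.557313, 1.615875]
Midpoint of [1.557313, 1.615875] = 1.586594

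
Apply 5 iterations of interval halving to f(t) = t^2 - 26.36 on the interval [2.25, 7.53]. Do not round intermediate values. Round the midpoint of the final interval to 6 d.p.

f(2.250000) = -21.297500, f(7.530000) = 30.340900 (opposite signs)
step 1: m = 4.890000, f(m) = -2.447900 < 0 → root in [4.890000, 7.530000]
step 2: m = 6.210000, f(m) = 12.204100 > 0 → root in [4.890000, 6.210000]
step 3: m = 5.550000, f(m) = 4.442500 > 0 → root in [4.890000, 5.550000]
step 4: m = 5.220000, f(m) = 0.888400 > 0 → root in [4.890000, 5.220000]
step 5: m = 5.055000, f(m) = -0.806975 < 0 → root in [5.055000, 5.220000]
Midpoint of [5.055000, 5.220000] = 5.137500

5.137500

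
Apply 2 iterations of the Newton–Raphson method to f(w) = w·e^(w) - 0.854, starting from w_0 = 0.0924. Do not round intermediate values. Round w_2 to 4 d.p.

0.5432

Newton update: w ← w − f(w)/f'(w).
f'(w) = (w + 1)·e^(w)
w_0 = 0.092400: f = -0.752655, f' = 1.198148 → w_1 = 0.092400 - (-0.752655)/(1.198148) = 0.720582
w_1 = 0.720582: f = 0.627250, f' = 3.536880 → w_2 = 0.720582 - (0.627250)/(3.536880) = 0.543237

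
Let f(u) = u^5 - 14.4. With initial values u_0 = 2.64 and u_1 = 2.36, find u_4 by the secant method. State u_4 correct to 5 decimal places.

f(u_0) = 113.838856, f(u_1) = 58.808248
u_2 = 2.360000 - (58.808248)·(2.360000 - 2.640000)/(58.808248 - (113.838856)) = 2.060779; f(u_2) = 22.766972
u_3 = 2.060779 - (22.766972)·(2.060779 - 2.360000)/(22.766972 - (58.808248)) = 1.871764; f(u_3) = 8.574979
u_4 = 1.871764 - (8.574979)·(1.871764 - 2.060779)/(8.574979 - (22.766972)) = 1.757558; f(u_4) = 2.370603

1.75756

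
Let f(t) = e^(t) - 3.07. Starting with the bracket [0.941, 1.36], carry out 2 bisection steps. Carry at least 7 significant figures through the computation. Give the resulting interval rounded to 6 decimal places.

f(0.941000) = -0.507457, f(1.360000) = 0.826193 (opposite signs)
step 1: m = 1.150500, f(m) = 0.089772 > 0 → root in [0.941000, 1.150500]
step 2: m = 1.045750, f(m) = -0.224468 < 0 → root in [1.045750, 1.150500]

[1.045750, 1.150500]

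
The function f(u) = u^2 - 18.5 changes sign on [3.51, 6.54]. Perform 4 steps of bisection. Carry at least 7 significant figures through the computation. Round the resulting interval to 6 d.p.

[4.267500, 4.456875]

f(3.510000) = -6.179900, f(6.540000) = 24.271600 (opposite signs)
step 1: m = 5.025000, f(m) = 6.750625 > 0 → root in [3.510000, 5.025000]
step 2: m = 4.267500, f(m) = -0.288444 < 0 → root in [4.267500, 5.025000]
step 3: m = 4.646250, f(m) = 3.087639 > 0 → root in [4.267500, 4.646250]
step 4: m = 4.456875, f(m) = 1.363735 > 0 → root in [4.267500, 4.456875]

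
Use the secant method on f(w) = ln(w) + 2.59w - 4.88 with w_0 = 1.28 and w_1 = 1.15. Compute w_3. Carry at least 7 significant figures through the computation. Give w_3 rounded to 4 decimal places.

f(w_0) = -1.317940, f(w_1) = -1.761738
w_2 = 1.150000 - (-1.761738)·(1.150000 - 1.280000)/(-1.761738 - (-1.317940)) = 1.666059; f(w_2) = -0.054447
w_3 = 1.666059 - (-0.054447)·(1.666059 - 1.150000)/(-0.054447 - (-1.761738)) = 1.682516; f(w_3) = -0.001992

1.6825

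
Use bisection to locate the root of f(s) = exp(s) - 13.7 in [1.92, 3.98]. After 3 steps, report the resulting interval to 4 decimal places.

f(1.920000) = -6.879042, f(3.980000) = 39.817034 (opposite signs)
step 1: m = 2.950000, f(m) = 5.405954 > 0 → root in [1.920000, 2.950000]
step 2: m = 2.435000, f(m) = -2.284181 < 0 → root in [2.435000, 2.950000]
step 3: m = 2.692500, f(m) = 1.068551 > 0 → root in [2.435000, 2.692500]

[2.4350, 2.6925]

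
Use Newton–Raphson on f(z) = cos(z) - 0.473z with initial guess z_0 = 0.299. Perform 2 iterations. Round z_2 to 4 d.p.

1.0608

f'(z) = -sin(z) - 0.473
z_0 = 0.299000: f = 0.814205, f' = -0.767565 → z_1 = 0.299000 - (0.814205)/(-0.767565) = 1.359763
z_1 = 1.359763: f = -0.433698, f' = -1.450815 → z_2 = 1.359763 - (-0.433698)/(-1.450815) = 1.060829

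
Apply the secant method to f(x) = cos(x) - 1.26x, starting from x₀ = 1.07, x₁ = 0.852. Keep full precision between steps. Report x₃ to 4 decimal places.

f(x_0) = -0.868076, f(x_1) = -0.415041
x_2 = 0.852000 - (-0.415041)·(0.852000 - 1.070000)/(-0.415041 - (-0.868076)) = 0.652283; f(x_2) = -0.027176
x_3 = 0.652283 - (-0.027176)·(0.652283 - 0.852000)/(-0.027176 - (-0.415041)) = 0.638289; f(x_3) = -0.001129

0.6383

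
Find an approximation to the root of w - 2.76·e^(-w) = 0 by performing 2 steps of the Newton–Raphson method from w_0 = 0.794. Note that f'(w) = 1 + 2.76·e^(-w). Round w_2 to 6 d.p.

w_0 = 0.794000: f = -0.453611, f' = 2.247611 → w_1 = 0.794000 - (-0.453611)/(2.247611) = 0.995819
w_1 = 0.995819: f = -0.023782, f' = 2.019601 → w_2 = 0.995819 - (-0.023782)/(2.019601) = 1.007595

1.007595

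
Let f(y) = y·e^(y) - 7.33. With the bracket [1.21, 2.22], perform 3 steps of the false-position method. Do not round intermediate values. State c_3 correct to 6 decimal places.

False-position update: c = (a·f(b) − b·f(a))/(f(b) − f(a)); replace the endpoint whose sign matches f(c).
f(1.210000) = -3.272284, f(2.220000) = 13.110275
step 1: c = 1.411739, f(c) = -1.537512 < 0 → new bracket [1.411739, 2.220000]
step 2: c = 1.496579, f(c) = -0.645706 < 0 → new bracket [1.496579, 2.220000]
step 3: c = 1.530536, f(c) = -0.257922 < 0 → new bracket [1.530536, 2.220000]

1.530536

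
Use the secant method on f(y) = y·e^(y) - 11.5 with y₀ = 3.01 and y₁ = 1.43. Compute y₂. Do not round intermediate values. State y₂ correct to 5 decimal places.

Secant update: y_(k+1) = y_k − f(y_k)·(y_k − y_(k-1))/(f(y_k) − f(y_(k-1))).
f(y_0) = 49.565074, f(y_1) = -5.524460
y_2 = 1.430000 - (-5.524460)·(1.430000 - 3.010000)/(-5.524460 - (49.565074)) = 1.588445; f(y_2) = -3.722771

1.58844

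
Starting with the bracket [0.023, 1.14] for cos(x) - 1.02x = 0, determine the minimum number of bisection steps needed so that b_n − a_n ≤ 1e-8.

27

Initial width b − a = 1.14 − 0.023 = 1.117000.
After n steps the width is (b−a)/2^n; need (b−a)/2^n ≤ 1e-8.
So n ≥ log₂(1.117000/1e-8) = log₂(111700000.0000) ≈ 26.7351.
Hence n = 27.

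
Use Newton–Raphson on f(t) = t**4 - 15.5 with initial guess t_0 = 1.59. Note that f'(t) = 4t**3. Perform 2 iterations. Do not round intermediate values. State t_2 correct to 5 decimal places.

2.00376

Newton update: t ← t − f(t)/f'(t).
t_0 = 1.590000: f = -9.108710, f' = 16.078716 → t_1 = 1.590000 - (-9.108710)/(16.078716) = 2.156507
t_1 = 2.156507: f = 6.127372, f' = 40.115555 → t_2 = 2.156507 - (6.127372)/(40.115555) = 2.003764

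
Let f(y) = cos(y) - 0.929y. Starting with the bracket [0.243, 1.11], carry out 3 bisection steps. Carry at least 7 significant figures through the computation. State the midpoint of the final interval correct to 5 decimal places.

f(0.243000) = 0.744873, f(1.110000) = -0.586528 (opposite signs)
step 1: m = 0.676500, f(m) = 0.151300 > 0 → root in [0.676500, 1.110000]
step 2: m = 0.893250, f(m) = -0.202946 < 0 → root in [0.676500, 0.893250]
step 3: m = 0.784875, f(m) = -0.021672 < 0 → root in [0.676500, 0.784875]
Midpoint of [0.676500, 0.784875] = 0.730688

0.73069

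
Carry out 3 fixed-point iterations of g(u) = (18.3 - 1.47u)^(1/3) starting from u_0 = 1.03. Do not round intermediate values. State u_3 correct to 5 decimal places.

u_1 = g(1.030000) = 2.560442
u_2 = g(2.560442) = 2.440524
u_3 = g(2.440524) = 2.450350

2.45035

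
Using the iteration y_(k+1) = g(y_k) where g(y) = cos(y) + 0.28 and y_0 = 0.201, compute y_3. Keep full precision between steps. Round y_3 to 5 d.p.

1.11319

y_1 = g(0.201000) = 1.259867
y_2 = g(1.259867) = 0.585943
y_3 = g(0.585943) = 1.113191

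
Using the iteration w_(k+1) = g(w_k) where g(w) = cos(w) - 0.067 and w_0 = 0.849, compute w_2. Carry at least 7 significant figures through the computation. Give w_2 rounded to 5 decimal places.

0.76186

w_1 = g(0.849000) = 0.593734
w_2 = g(0.593734) = 0.761857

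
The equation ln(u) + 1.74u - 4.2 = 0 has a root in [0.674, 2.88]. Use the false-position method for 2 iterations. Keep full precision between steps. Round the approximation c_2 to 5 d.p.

2.02285

False-position update: c = (a·f(b) − b·f(a))/(f(b) − f(a)); replace the endpoint whose sign matches f(c).
f(0.674000) = -3.421765, f(2.880000) = 1.868990
step 1: c = 2.100718, f(c) = 0.197528 > 0 → new bracket [0.674000, 2.100718]
step 2: c = 2.022853, f(c) = 0.024272 > 0 → new bracket [0.674000, 2.022853]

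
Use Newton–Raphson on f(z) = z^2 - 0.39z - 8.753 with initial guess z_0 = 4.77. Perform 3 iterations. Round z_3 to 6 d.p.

3.159992

f'(z) = 2z - 0.39
z_0 = 4.770000: f = 12.139600, f' = 9.150000 → z_1 = 4.770000 - (12.139600)/(9.150000) = 3.443268
z_1 = 3.443268: f = 1.760218, f' = 6.496536 → z_2 = 3.443268 - (1.760218)/(6.496536) = 3.172321
z_2 = 3.172321: f = 0.073412, f' = 5.954641 → z_3 = 3.172321 - (0.073412)/(5.954641) = 3.159992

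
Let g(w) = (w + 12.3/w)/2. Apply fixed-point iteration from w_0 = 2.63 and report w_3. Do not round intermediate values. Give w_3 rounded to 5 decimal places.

3.50714

w_1 = g(2.630000) = 3.653403
w_2 = g(3.653403) = 3.510064
w_3 = g(3.510064) = 3.507137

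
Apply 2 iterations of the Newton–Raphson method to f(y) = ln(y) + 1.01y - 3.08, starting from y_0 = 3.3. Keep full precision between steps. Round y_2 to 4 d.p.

f'(y) = 1/y + 1.01
y_0 = 3.300000: f = 1.446922, f' = 1.313030 → y_1 = 3.300000 - (1.446922)/(1.313030) = 2.198028
y_1 = 2.198028: f = -0.072431, f' = 1.464953 → y_2 = 2.198028 - (-0.072431)/(1.464953) = 2.247471

2.2475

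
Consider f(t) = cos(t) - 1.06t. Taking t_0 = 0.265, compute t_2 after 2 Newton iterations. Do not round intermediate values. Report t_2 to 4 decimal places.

f'(t) = -sin(t) - 1.06
t_0 = 0.265000: f = 0.684193, f' = -1.321909 → t_1 = 0.265000 - (0.684193)/(-1.321909) = 0.782579
t_1 = 0.782579: f = -0.120436, f' = -1.765111 → t_2 = 0.782579 - (-0.120436)/(-1.765111) = 0.714347

0.7143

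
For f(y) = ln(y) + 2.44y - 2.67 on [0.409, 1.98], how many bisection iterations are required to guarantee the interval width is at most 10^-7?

Initial width b − a = 1.98 − 0.409 = 1.571000.
After n steps the width is (b−a)/2^n; need (b−a)/2^n ≤ 10^-7.
So n ≥ log₂(1.571000/10^-7) = log₂(15710000.0000) ≈ 23.9052.
Hence n = 24.

24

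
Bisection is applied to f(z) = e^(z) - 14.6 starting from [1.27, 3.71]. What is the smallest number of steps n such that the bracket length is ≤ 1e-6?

Initial width b − a = 3.71 − 1.27 = 2.440000.
After n steps the width is (b−a)/2^n; need (b−a)/2^n ≤ 1e-6.
So n ≥ log₂(2.440000/1e-6) = log₂(2440000.0000) ≈ 21.2184.
Hence n = 22.

22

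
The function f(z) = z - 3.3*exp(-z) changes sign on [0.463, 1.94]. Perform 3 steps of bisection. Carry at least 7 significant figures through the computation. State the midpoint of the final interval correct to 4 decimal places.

1.1092

f(0.463000) = -1.613996, f(1.940000) = 1.465777 (opposite signs)
step 1: m = 1.201500, f(m) = 0.209049 > 0 → root in [0.463000, 1.201500]
step 2: m = 0.832250, f(m) = -0.603479 < 0 → root in [0.832250, 1.201500]
step 3: m = 1.016875, f(m) = -0.176813 < 0 → root in [1.016875, 1.201500]
Midpoint of [1.016875, 1.201500] = 1.109187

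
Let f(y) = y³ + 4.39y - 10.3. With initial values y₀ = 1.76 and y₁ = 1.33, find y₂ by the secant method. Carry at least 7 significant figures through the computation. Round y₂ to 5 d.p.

f(y_0) = 2.878176, f(y_1) = -2.108663
y_2 = 1.330000 - (-2.108663)·(1.330000 - 1.760000)/(-2.108663 - (2.878176)) = 1.511824; f(y_2) = -0.207654

1.51182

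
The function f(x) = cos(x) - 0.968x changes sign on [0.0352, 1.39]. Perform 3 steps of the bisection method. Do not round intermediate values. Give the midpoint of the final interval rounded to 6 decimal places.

0.797275

f(0.035200) = 0.965307, f(1.390000) = -1.165707 (opposite signs)
step 1: m = 0.712600, f(m) = 0.066868 > 0 → root in [0.712600, 1.390000]
step 2: m = 1.051300, f(m) = -0.521215 < 0 → root in [0.712600, 1.051300]
step 3: m = 0.881950, f(m) = -0.218081 < 0 → root in [0.712600, 0.881950]
Midpoint of [0.712600, 0.881950] = 0.797275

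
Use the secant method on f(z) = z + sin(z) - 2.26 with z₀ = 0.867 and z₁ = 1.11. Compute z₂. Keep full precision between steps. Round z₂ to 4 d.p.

f(z_0) = -0.630609, f(z_1) = -0.254301
z_2 = 1.110000 - (-0.254301)·(1.110000 - 0.867000)/(-0.254301 - (-0.630609)) = 1.274215; f(z_2) = -0.029444

1.2742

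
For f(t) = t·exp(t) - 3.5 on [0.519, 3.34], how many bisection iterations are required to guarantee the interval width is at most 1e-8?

29

Initial width b − a = 3.34 − 0.519 = 2.821000.
After n steps the width is (b−a)/2^n; need (b−a)/2^n ≤ 1e-8.
So n ≥ log₂(2.821000/1e-8) = log₂(282100000.0000) ≈ 28.0716.
Hence n = 29.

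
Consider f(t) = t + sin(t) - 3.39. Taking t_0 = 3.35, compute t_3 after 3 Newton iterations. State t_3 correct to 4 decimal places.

14.7127

f'(t) = 1 + cos(t)
t_0 = 3.350000: f = -0.246902, f' = 0.021638 → t_1 = 3.350000 - (-0.246902)/(0.021638) = 14.760403
t_1 = 14.760403: f = 12.182397, f' = 0.416334 → t_2 = 14.760403 - (12.182397)/(0.416334) = -14.500713
t_2 = -14.500713: f = -18.825355, f' = 0.644409 → t_3 = -14.500713 - (-18.825355)/(0.644409) = 14.712658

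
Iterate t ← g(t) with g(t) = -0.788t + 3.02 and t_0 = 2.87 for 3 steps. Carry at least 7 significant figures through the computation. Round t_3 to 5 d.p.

1.11119

t_1 = g(2.870000) = 0.758440
t_2 = g(0.758440) = 2.422349
t_3 = g(2.422349) = 1.111189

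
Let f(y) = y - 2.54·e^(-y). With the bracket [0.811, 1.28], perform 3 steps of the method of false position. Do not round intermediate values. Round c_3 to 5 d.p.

f(0.811000) = -0.317810, f(1.280000) = 0.573785
step 1: c = 0.978176, f(c) = 0.023145 > 0 → new bracket [0.811000, 0.978176]
step 2: c = 0.966827, f(c) = 0.000897 > 0 → new bracket [0.811000, 0.966827]
step 3: c = 0.966389, f(c) = 0.000035 > 0 → new bracket [0.811000, 0.966389]

0.96639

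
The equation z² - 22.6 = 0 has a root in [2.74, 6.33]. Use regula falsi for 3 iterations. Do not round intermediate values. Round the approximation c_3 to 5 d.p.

False-position update: c = (a·f(b) − b·f(a))/(f(b) − f(a)); replace the endpoint whose sign matches f(c).
f(2.740000) = -15.092400, f(6.330000) = 17.468900
step 1: c = 4.403991, f(c) = -3.204862 < 0 → new bracket [4.403991, 6.330000]
step 2: c = 4.702562, f(c) = -0.485906 < 0 → new bracket [4.702562, 6.330000]
step 3: c = 4.746605, f(c) = -0.069737 < 0 → new bracket [4.746605, 6.330000]

4.74661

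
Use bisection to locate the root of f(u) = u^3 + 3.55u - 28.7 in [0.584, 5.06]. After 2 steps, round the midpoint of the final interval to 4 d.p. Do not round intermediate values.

2.2625

f(0.584000) = -26.427623, f(5.060000) = 118.817216 (opposite signs)
step 1: m = 2.822000, f(m) = 3.791616 > 0 → root in [0.584000, 2.822000]
step 2: m = 1.703000, f(m) = -17.715294 < 0 → root in [1.703000, 2.822000]
Midpoint of [1.703000, 2.822000] = 2.262500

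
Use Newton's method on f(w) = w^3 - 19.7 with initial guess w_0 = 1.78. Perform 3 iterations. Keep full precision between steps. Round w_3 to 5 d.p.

f'(w) = 3w^2
w_0 = 1.780000: f = -14.060248, f' = 9.505200 → w_1 = 1.780000 - (-14.060248)/(9.505200) = 3.259216
w_1 = 3.259216: f = 14.921000, f' = 31.867475 → w_2 = 3.259216 - (14.921000)/(31.867475) = 2.790996
w_2 = 2.790996: f = 2.040909, f' = 23.368978 → w_3 = 2.790996 - (2.040909)/(23.368978) = 2.703662

2.70366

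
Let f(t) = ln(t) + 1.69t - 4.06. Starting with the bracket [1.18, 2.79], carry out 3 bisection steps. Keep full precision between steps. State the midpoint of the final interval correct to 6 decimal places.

f(1.180000) = -1.900286, f(2.790000) = 1.681142 (opposite signs)
step 1: m = 1.985000, f(m) = -0.019731 < 0 → root in [1.985000, 2.790000]
step 2: m = 2.387500, f(m) = 0.845122 > 0 → root in [1.985000, 2.387500]
step 3: m = 2.186250, f(m) = 0.416950 > 0 → root in [1.985000, 2.186250]
Midpoint of [1.985000, 2.186250] = 2.085625

2.085625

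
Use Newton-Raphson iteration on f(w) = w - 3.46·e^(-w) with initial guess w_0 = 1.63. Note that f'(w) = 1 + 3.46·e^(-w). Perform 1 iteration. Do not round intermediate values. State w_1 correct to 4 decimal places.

w_0 = 1.630000: f = 0.952084, f' = 1.677916 → w_1 = 1.630000 - (0.952084)/(1.677916) = 1.062580

1.0626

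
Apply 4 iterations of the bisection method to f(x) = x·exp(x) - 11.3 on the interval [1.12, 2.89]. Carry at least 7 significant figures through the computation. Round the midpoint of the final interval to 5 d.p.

1.83906

f(1.120000) = -7.867363, f(2.890000) = 40.700665 (opposite signs)
step 1: m = 2.005000, f(m) = 3.589318 > 0 → root in [1.120000, 2.005000]
step 2: m = 1.562500, f(m) = -3.845729 < 0 → root in [1.562500, 2.005000]
step 3: m = 1.783750, f(m) = -0.682879 < 0 → root in [1.783750, 2.005000]
step 4: m = 1.894375, f(m) = 1.294547 > 0 → root in [1.783750, 1.894375]
Midpoint of [1.783750, 1.894375] = 1.839062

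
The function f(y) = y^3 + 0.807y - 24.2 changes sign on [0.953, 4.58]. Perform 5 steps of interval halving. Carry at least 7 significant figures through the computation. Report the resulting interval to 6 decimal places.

[2.766500, 2.879844]

f(0.953000) = -22.565406, f(4.580000) = 75.567972 (opposite signs)
step 1: m = 2.766500, f(m) = -0.793965 < 0 → root in [2.766500, 4.580000]
step 2: m = 3.673250, f(m) = 28.326614 > 0 → root in [2.766500, 3.673250]
step 3: m = 3.219875, f(m) = 11.780799 > 0 → root in [2.766500, 3.219875]
step 4: m = 2.993188, f(m) = 5.031982 > 0 → root in [2.766500, 2.993188]
step 5: m = 2.879844, f(m) = 2.008018 > 0 → root in [2.766500, 2.879844]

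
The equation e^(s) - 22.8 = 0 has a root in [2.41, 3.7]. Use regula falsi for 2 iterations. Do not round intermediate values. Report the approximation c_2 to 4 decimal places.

False-position update: c = (a·f(b) − b·f(a))/(f(b) − f(a)); replace the endpoint whose sign matches f(c).
f(2.410000) = -11.666039, f(3.700000) = 17.647304
step 1: c = 2.923390, f(c) = -4.195743 < 0 → new bracket [2.923390, 3.700000]
step 2: c = 3.072566, f(c) = -1.202745 < 0 → new bracket [3.072566, 3.700000]

3.0726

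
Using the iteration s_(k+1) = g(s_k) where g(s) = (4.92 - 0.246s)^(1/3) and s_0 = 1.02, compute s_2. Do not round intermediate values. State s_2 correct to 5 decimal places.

s_1 = g(1.020000) = 1.671387
s_2 = g(1.671387) = 1.652044

1.65204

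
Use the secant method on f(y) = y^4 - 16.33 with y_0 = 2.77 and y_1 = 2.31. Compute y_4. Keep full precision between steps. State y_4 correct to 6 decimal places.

2.012038

f(y_0) = 42.543394, f(y_1) = 12.143963
y_2 = 2.310000 - (12.143963)·(2.310000 - 2.770000)/(12.143963 - (42.543394)) = 2.126239; f(y_2) = 4.108476
y_3 = 2.126239 - (4.108476)·(2.126239 - 2.310000)/(4.108476 - (12.143963)) = 2.032284; f(y_3) = 0.728370
y_4 = 2.032284 - (0.728370)·(2.032284 - 2.126239)/(0.728370 - (4.108476)) = 2.012038; f(y_4) = 0.058700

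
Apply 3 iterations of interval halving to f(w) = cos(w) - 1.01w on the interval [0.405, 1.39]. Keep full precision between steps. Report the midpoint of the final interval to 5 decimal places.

f(0.405000) = 0.510052, f(1.390000) = -1.224087 (opposite signs)
step 1: m = 0.897500, f(m) = -0.282909 < 0 → root in [0.405000, 0.897500]
step 2: m = 0.651250, f(m) = 0.137564 > 0 → root in [0.651250, 0.897500]
step 3: m = 0.774375, f(m) = -0.067261 < 0 → root in [0.651250, 0.774375]
Midpoint of [0.651250, 0.774375] = 0.712813

0.71281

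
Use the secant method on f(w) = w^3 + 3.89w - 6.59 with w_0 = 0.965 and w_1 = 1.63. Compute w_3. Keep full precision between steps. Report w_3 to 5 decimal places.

1.21602

f(w_0) = -1.937518, f(w_1) = 4.081447
w_2 = 1.630000 - (4.081447)·(1.630000 - 0.965000)/(4.081447 - (-1.937518)) = 1.179065; f(w_2) = -0.364308
w_3 = 1.179065 - (-0.364308)·(1.179065 - 1.630000)/(-0.364308 - (4.081447)) = 1.216017; f(w_3) = -0.061574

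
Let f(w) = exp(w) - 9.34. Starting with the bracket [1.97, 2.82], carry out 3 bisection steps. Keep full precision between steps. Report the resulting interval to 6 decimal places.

[2.182500, 2.288750]

f(1.970000) = -2.169324, f(2.820000) = 7.436851 (opposite signs)
step 1: m = 2.395000, f(m) = 1.628198 > 0 → root in [1.970000, 2.395000]
step 2: m = 2.182500, f(m) = -0.471550 < 0 → root in [2.182500, 2.395000]
step 3: m = 2.288750, f(m) = 0.522602 > 0 → root in [2.182500, 2.288750]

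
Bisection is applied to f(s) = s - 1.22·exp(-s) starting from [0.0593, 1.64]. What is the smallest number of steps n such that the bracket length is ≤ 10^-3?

Initial width b − a = 1.64 − 0.0593 = 1.580700.
After n steps the width is (b−a)/2^n; need (b−a)/2^n ≤ 10^-3.
So n ≥ log₂(1.580700/10^-3) = log₂(1580.7000) ≈ 10.6263.
Hence n = 11.

11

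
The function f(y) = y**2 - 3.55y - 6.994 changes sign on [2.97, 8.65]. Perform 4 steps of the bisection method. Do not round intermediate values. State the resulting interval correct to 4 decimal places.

[4.7450, 5.1000]

f(2.970000) = -8.716600, f(8.650000) = 37.121000 (opposite signs)
step 1: m = 5.810000, f(m) = 6.136600 > 0 → root in [2.970000, 5.810000]
step 2: m = 4.390000, f(m) = -3.306400 < 0 → root in [4.390000, 5.810000]
step 3: m = 5.100000, f(m) = 0.911000 > 0 → root in [4.390000, 5.100000]
step 4: m = 4.745000, f(m) = -1.323725 < 0 → root in [4.745000, 5.100000]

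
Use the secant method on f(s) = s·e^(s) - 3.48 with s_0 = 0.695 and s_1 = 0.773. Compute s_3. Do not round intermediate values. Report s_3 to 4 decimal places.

1.0874

f(s_0) = -2.087422, f(s_1) = -1.805485
s_2 = 0.773000 - (-1.805485)·(0.773000 - 0.695000)/(-1.805485 - (-2.087422)) = 1.272500; f(s_2) = 1.062527
s_3 = 1.272500 - (1.062527)·(1.272500 - 0.773000)/(1.062527 - (-1.805485)) = 1.087448; f(s_3) = -0.253877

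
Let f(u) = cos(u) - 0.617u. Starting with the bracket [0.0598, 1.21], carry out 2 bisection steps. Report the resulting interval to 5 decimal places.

[0.92245, 1.21000]

f(0.059800) = 0.961316, f(1.210000) = -0.393551 (opposite signs)
step 1: m = 0.634900, f(m) = 0.413398 > 0 → root in [0.634900, 1.210000]
step 2: m = 0.922450, f(m) = 0.034717 > 0 → root in [0.922450, 1.210000]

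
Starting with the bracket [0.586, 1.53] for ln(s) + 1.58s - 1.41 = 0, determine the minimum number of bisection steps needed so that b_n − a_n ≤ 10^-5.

17

Initial width b − a = 1.53 − 0.586 = 0.944000.
After n steps the width is (b−a)/2^n; need (b−a)/2^n ≤ 10^-5.
So n ≥ log₂(0.944000/10^-5) = log₂(94400.0000) ≈ 16.5265.
Hence n = 17.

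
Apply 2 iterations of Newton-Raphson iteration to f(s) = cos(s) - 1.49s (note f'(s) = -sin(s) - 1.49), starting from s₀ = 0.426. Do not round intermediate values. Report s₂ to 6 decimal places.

s_0 = 0.426000: f = 0.275886, f' = -1.903232 → s_1 = 0.426000 - (0.275886)/(-1.903232) = 0.570957
s_1 = 0.570957: f = -0.009341, f' = -2.030437 → s_2 = 0.570957 - (-0.009341)/(-2.030437) = 0.566356

0.566356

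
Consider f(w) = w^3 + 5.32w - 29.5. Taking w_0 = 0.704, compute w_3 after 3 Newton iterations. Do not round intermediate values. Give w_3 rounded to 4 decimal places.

f'(w) = 3w^2 + 5.32
w_0 = 0.704000: f = -25.405806, f' = 6.806848 → w_1 = 0.704000 - (-25.405806)/(6.806848) = 4.436389
w_1 = 4.436389: f = 81.416606, f' = 64.364649 → w_2 = 4.436389 - (81.416606)/(64.364649) = 3.171462
w_2 = 3.171462: f = 19.271282, f' = 35.494511 → w_3 = 3.171462 - (19.271282)/(35.494511) = 2.628525

2.6285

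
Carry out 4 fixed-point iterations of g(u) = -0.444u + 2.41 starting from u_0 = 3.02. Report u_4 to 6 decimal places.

u_1 = g(3.020000) = 1.069120
u_2 = g(1.069120) = 1.935311
u_3 = g(1.935311) = 1.550722
u_4 = g(1.550722) = 1.721479

1.721479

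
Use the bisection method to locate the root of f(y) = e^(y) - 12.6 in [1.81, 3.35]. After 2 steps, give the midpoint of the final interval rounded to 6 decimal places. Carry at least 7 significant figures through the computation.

f(1.810000) = -6.489553, f(3.350000) = 15.902734 (opposite signs)
step 1: m = 2.580000, f(m) = 0.597138 > 0 → root in [1.810000, 2.580000]
step 2: m = 2.195000, f(m) = -3.619999 < 0 → root in [2.195000, 2.580000]
Midpoint of [2.195000, 2.580000] = 2.387500

2.387500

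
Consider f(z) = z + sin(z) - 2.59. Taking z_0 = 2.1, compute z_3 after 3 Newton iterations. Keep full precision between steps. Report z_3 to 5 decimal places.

1.58990

f'(z) = 1 + cos(z)
z_0 = 2.100000: f = 0.373209, f' = 0.495154 → z_1 = 2.100000 - (0.373209)/(0.495154) = 1.346276
z_1 = 1.346276: f = -0.268823, f' = 1.222639 → z_2 = 1.346276 - (-0.268823)/(1.222639) = 1.566147
z_2 = 1.566147: f = -0.023864, f' = 1.004649 → z_3 = 1.566147 - (-0.023864)/(1.004649) = 1.589900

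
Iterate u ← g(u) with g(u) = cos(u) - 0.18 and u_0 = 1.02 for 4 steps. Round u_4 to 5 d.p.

0.67579

u_1 = g(1.020000) = 0.343366
u_2 = g(0.343366) = 0.761627
u_3 = g(0.761627) = 0.543714
u_4 = g(0.543714) = 0.675793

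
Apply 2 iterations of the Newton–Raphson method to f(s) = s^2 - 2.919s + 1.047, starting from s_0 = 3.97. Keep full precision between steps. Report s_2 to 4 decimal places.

2.5632

f'(s) = 2s - 2.919
s_0 = 3.970000: f = 5.219470, f' = 5.021000 → s_1 = 3.970000 - (5.219470)/(5.021000) = 2.930472
s_1 = 2.930472: f = 1.080618, f' = 2.941944 → s_2 = 2.930472 - (1.080618)/(2.941944) = 2.563158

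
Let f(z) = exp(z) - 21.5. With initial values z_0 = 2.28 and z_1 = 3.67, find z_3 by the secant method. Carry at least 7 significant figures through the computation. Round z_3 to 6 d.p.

3.002332

f(z_0) = -11.723320, f(z_1) = 17.751906
z_2 = 3.670000 - (17.751906)·(3.670000 - 2.280000)/(17.751906 - (-11.723320)) = 2.832851; f(z_2) = -4.506155
z_3 = 2.832851 - (-4.506155)·(2.832851 - 3.670000)/(-4.506155 - (17.751906)) = 3.002332; f(z_3) = -1.367561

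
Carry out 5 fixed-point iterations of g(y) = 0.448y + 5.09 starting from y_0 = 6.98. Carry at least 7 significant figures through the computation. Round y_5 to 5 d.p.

y_1 = g(6.980000) = 8.217040
y_2 = g(8.217040) = 8.771234
y_3 = g(8.771234) = 9.019513
y_4 = g(9.019513) = 9.130742
y_5 = g(9.130742) = 9.180572

9.18057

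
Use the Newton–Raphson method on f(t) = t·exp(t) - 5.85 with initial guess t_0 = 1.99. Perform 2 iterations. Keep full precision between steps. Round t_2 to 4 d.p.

1.4371

f'(t) = (t + 1)·exp(t)
t_0 = 1.990000: f = 8.707912, f' = 21.873446 → t_1 = 1.990000 - (8.707912)/(21.873446) = 1.591896
t_1 = 1.591896: f = 1.971070, f' = 12.734124 → t_2 = 1.591896 - (1.971070)/(12.734124) = 1.437109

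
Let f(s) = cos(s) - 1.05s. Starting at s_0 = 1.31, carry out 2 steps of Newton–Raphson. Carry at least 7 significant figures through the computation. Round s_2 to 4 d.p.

Newton update: s ← s − f(s)/f'(s).
f'(s) = -sin(s) - 1.05
s_0 = 1.310000: f = -1.117650, f' = -2.016185 → s_1 = 1.310000 - (-1.117650)/(-2.016185) = 0.755661
s_1 = 0.755661: f = -0.065626, f' = -1.735770 → s_2 = 0.755661 - (-0.065626)/(-1.735770) = 0.717853

0.7179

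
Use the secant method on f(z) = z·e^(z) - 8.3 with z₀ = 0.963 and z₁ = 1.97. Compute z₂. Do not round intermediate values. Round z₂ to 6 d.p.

f(z_0) = -5.777380, f(z_1) = 5.826233
z_2 = 1.970000 - (5.826233)·(1.970000 - 0.963000)/(5.826233 - (-5.777380)) = 1.464380; f(z_2) = -1.966758

1.464380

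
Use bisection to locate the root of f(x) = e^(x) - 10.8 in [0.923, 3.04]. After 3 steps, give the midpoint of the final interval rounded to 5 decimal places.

f(0.923000) = -8.283170, f(3.040000) = 10.105243 (opposite signs)
step 1: m = 1.981500, f(m) = -3.546385 < 0 → root in [1.981500, 3.040000]
step 2: m = 2.510750, f(m) = 1.514162 > 0 → root in [1.981500, 2.510750]
step 3: m = 2.246125, f(m) = -1.348958 < 0 → root in [2.246125, 2.510750]
Midpoint of [2.246125, 2.510750] = 2.378437

2.37844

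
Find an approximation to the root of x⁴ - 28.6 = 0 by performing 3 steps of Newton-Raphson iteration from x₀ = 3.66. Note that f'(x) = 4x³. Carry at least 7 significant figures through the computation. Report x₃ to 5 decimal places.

x_0 = 3.660000: f = 150.842099, f' = 196.111584 → x_1 = 3.660000 - (150.842099)/(196.111584) = 2.890835
x_1 = 2.890835: f = 41.238262, f' = 96.634023 → x_2 = 2.890835 - (41.238262)/(96.634023) = 2.464089
x_2 = 2.464089: f = 8.265932, f' = 59.845143 → x_3 = 2.464089 - (8.265932)/(59.845143) = 2.325966

2.32597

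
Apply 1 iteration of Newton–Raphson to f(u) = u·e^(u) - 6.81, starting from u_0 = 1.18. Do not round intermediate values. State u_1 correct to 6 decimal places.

1.598609

f'(u) = (u + 1)·e^(u)
u_0 = 1.180000: f = -2.969838, f' = 7.094536 → u_1 = 1.180000 - (-2.969838)/(7.094536) = 1.598609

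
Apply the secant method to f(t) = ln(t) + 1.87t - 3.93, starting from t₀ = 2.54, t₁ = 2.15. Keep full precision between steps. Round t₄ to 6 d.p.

Secant update: t_(k+1) = t_k − f(t_k)·(t_k − t_(k-1))/(f(t_k) − f(t_(k-1))).
f(t_0) = 1.751964, f(t_1) = 0.855968
t_2 = 2.150000 - (0.855968)·(2.150000 - 2.540000)/(0.855968 - (1.751964)) = 1.777423; f(t_2) = -0.031054
t_3 = 1.777423 - (-0.031054)·(1.777423 - 2.150000)/(-0.031054 - (0.855968)) = 1.790467; f(t_3) = 0.000649
t_4 = 1.790467 - (0.000649)·(1.790467 - 1.777423)/(0.000649 - (-0.031054)) = 1.790200; f(t_4) = 0.000001

1.790200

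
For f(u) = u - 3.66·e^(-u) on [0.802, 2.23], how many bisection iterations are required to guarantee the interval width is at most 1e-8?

Initial width b − a = 2.23 − 0.802 = 1.428000.
After n steps the width is (b−a)/2^n; need (b−a)/2^n ≤ 1e-8.
So n ≥ log₂(1.428000/1e-8) = log₂(142800000.0000) ≈ 27.0894.
Hence n = 28.

28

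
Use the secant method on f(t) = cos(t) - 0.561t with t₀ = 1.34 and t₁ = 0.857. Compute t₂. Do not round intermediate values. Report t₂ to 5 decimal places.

f(t_0) = -0.522987, f(t_1) = 0.173931
t_2 = 0.857000 - (0.173931)·(0.857000 - 1.340000)/(0.173931 - (-0.522987)) = 0.977543; f(t_2) = 0.010660

0.97754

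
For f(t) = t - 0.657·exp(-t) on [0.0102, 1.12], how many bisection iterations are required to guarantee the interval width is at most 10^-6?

21

Initial width b − a = 1.12 − 0.0102 = 1.109800.
After n steps the width is (b−a)/2^n; need (b−a)/2^n ≤ 10^-6.
So n ≥ log₂(1.109800/10^-6) = log₂(1109800.0000) ≈ 20.0819.
Hence n = 21.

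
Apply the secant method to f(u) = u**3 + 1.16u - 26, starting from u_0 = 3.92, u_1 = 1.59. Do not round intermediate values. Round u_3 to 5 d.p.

f(u_0) = 38.783488, f(u_1) = -20.135921
u_2 = 1.590000 - (-20.135921)·(1.590000 - 3.920000)/(-20.135921 - (38.783488)) = 2.386286; f(u_2) = -9.643536
u_3 = 2.386286 - (-9.643536)·(2.386286 - 1.590000)/(-9.643536 - (-20.135921)) = 3.118151; f(u_3) = 7.934424

3.11815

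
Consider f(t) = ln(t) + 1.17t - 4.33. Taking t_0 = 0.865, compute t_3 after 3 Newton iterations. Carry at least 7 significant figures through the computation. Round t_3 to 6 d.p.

2.815971

Newton update: t ← t − f(t)/f'(t).
f'(t) = 1/t + 1.17
t_0 = 0.865000: f = -3.462976, f' = 2.326069 → t_1 = 0.865000 - (-3.462976)/(2.326069) = 2.353767
t_1 = 2.353767: f = -0.720075, f' = 1.594851 → t_2 = 2.353767 - (-0.720075)/(1.594851) = 2.805267
t_2 = 2.805267: f = -0.016338, f' = 1.526472 → t_3 = 2.805267 - (-0.016338)/(1.526472) = 2.815971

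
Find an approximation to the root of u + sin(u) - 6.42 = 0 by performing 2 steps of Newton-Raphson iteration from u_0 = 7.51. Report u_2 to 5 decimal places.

6.35729

f'(u) = 1 + cos(u)
u_0 = 7.510000: f = 2.031419, f' = 1.337238 → u_1 = 7.510000 - (2.031419)/(1.337238) = 5.990884
u_1 = 5.990884: f = -0.717272, f' = 1.957583 → u_2 = 5.990884 - (-0.717272)/(1.957583) = 6.357291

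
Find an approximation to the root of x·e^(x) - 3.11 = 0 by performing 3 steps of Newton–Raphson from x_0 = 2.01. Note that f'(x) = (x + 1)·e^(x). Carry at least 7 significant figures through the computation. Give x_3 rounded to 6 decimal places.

1.075501

x_0 = 2.010000: f = 11.891268, f' = 22.464585 → x_1 = 2.010000 - (11.891268)/(22.464585) = 1.480666
x_1 = 1.480666: f = 3.398819, f' = 10.904692 → x_2 = 1.480666 - (3.398819)/(10.904692) = 1.168982
x_2 = 1.168982: f = 0.652619, f' = 6.981333 → x_3 = 1.168982 - (0.652619)/(6.981333) = 1.075501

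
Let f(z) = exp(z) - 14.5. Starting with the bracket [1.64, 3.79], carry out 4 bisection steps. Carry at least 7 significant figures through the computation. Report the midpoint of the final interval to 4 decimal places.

2.6478

f(1.640000) = -9.344830, f(3.790000) = 29.756400 (opposite signs)
step 1: m = 2.715000, f(m) = 0.604610 > 0 → root in [1.640000, 2.715000]
step 2: m = 2.177500, f(m) = -5.675782 < 0 → root in [2.177500, 2.715000]
step 3: m = 2.446250, f(m) = -2.955028 < 0 → root in [2.446250, 2.715000]
step 4: m = 2.580625, f(m) = -1.294611 < 0 → root in [2.580625, 2.715000]
Midpoint of [2.580625, 2.715000] = 2.647812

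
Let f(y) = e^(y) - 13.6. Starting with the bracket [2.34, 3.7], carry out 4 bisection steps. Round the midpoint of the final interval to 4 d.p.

2.6375

f(2.340000) = -3.218763, f(3.700000) = 26.847304 (opposite signs)
step 1: m = 3.020000, f(m) = 6.891292 > 0 → root in [2.340000, 3.020000]
step 2: m = 2.680000, f(m) = 0.985093 > 0 → root in [2.340000, 2.680000]
step 3: m = 2.510000, f(m) = -1.295070 < 0 → root in [2.510000, 2.680000]
step 4: m = 2.595000, f(m) = -0.203413 < 0 → root in [2.595000, 2.680000]
Midpoint of [2.595000, 2.680000] = 2.637500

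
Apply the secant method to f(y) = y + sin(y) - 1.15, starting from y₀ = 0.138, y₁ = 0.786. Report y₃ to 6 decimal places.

f(y_0) = -0.874438, f(y_1) = 0.343532
y_2 = 0.786000 - (0.343532)·(0.786000 - 0.138000)/(0.343532 - (-0.874438)) = 0.603230; f(y_2) = 0.020535
y_3 = 0.603230 - (0.020535)·(0.603230 - 0.786000)/(0.020535 - (0.343532)) = 0.591610; f(y_3) = -0.000692

0.591610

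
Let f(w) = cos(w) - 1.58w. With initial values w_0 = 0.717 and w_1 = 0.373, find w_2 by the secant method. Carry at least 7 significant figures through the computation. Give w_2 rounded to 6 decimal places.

0.536130

Secant update: w_(k+1) = w_k − f(w_k)·(w_k − w_(k-1))/(f(w_k) − f(w_(k-1))).
f(w_0) = -0.379080, f(w_1) = 0.341898
w_2 = 0.373000 - (0.341898)·(0.373000 - 0.717000)/(0.341898 - (-0.379080)) = 0.536130; f(w_2) = 0.012607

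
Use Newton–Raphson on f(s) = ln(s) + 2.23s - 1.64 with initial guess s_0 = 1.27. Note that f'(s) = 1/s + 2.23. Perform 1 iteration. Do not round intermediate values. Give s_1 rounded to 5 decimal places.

0.79571

s_0 = 1.270000: f = 1.431117, f' = 3.017402 → s_1 = 1.270000 - (1.431117)/(3.017402) = 0.795712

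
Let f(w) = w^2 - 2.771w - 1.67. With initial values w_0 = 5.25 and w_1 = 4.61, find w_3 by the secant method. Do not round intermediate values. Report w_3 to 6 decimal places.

3.369665

f(w_0) = 11.344750, f(w_1) = 6.807790
w_2 = 4.610000 - (6.807790)·(4.610000 - 5.250000)/(6.807790 - (11.344750)) = 3.649669; f(w_2) = 1.536849
w_3 = 3.649669 - (1.536849)·(3.649669 - 4.610000)/(1.536849 - (6.807790)) = 3.369665; f(w_3) = 0.347299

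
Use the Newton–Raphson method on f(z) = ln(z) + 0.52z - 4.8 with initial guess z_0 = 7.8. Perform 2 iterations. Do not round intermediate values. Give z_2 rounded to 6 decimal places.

f'(z) = 1/z + 0.52
z_0 = 7.800000: f = 1.310124, f' = 0.648205 → z_1 = 7.800000 - (1.310124)/(0.648205) = 5.778844
z_1 = 5.778844: f = -0.040798, f' = 0.693045 → z_2 = 5.778844 - (-0.040798)/(0.693045) = 5.837711

5.837711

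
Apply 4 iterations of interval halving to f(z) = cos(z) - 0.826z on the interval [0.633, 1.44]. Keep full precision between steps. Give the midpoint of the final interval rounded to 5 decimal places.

f(0.633000) = 0.283398, f(1.440000) = -1.059016 (opposite signs)
step 1: m = 1.036500, f(m) = -0.346913 < 0 → root in [0.633000, 1.036500]
step 2: m = 0.834750, f(m) = -0.018141 < 0 → root in [0.633000, 0.834750]
step 3: m = 0.733875, f(m) = 0.136404 > 0 → root in [0.733875, 0.834750]
step 4: m = 0.784312, f(m) = 0.060032 > 0 → root in [0.784312, 0.834750]
Midpoint of [0.784312, 0.834750] = 0.809531

0.80953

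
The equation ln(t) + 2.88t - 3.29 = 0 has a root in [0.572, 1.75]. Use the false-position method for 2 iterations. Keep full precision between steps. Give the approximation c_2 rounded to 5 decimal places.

f(0.572000) = -2.201256, f(1.750000) = 2.309616
step 1: c = 1.146851, f(c) = 0.149951 > 0 → new bracket [0.572000, 1.146851]
step 2: c = 1.110189, f(c) = 0.011876 > 0 → new bracket [0.572000, 1.110189]

1.11019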